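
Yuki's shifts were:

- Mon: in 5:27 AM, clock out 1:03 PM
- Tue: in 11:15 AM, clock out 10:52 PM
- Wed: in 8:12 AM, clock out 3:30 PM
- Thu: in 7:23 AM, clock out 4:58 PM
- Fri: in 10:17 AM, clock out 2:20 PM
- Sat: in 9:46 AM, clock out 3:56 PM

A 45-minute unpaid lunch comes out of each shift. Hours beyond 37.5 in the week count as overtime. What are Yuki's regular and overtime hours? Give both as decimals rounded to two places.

Regular 37.50 hours, overtime 4.32 hours

Mon: 5:27 AM–1:03 PM = 7 h 36 min; less 45 min break → 6 h 51 min
Tue: 11:15 AM–10:52 PM = 11 h 37 min; less 45 min break → 10 h 52 min
Wed: 8:12 AM–3:30 PM = 7 h 18 min; less 45 min break → 6 h 33 min
Thu: 7:23 AM–4:58 PM = 9 h 35 min; less 45 min break → 8 h 50 min
Fri: 10:17 AM–2:20 PM = 4 h 3 min; less 45 min break → 3 h 18 min
Sat: 9:46 AM–3:56 PM = 6 h 10 min; less 45 min break → 5 h 25 min
Total worked: 41 h 49 min = 41.82 h.
Threshold 37.5 h → overtime 4 h 19 min, regular 37 h 30 min.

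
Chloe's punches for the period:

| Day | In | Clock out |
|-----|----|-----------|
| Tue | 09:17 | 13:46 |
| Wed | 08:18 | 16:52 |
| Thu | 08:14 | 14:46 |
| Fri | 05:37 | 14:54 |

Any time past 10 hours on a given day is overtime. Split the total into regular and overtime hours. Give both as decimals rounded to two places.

Tue: 09:17–13:46 = 4 h 29 min
Wed: 08:18–16:52 = 8 h 34 min
Thu: 08:14–14:46 = 6 h 32 min
Fri: 05:37–14:54 = 9 h 17 min
Tue reg 4 h 29 min / OT 0 h 0 min; Wed reg 8 h 34 min / OT 0 h 0 min; Thu reg 6 h 32 min / OT 0 h 0 min; Fri reg 9 h 17 min / OT 0 h 0 min.
Totals: regular 28 h 52 min, overtime 0 h 0 min.

Regular 28.87 hours, overtime 0.00 hours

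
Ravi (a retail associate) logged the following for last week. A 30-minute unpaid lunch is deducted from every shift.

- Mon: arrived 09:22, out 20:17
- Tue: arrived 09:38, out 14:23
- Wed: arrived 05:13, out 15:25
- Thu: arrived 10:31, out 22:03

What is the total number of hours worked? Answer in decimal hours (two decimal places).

35.40 hours

Mon: 09:22–20:17 = 10 h 55 min; less 30 min break → 10 h 25 min
Tue: 09:38–14:23 = 4 h 45 min; less 30 min break → 4 h 15 min
Wed: 05:13–15:25 = 10 h 12 min; less 30 min break → 9 h 42 min
Thu: 10:31–22:03 = 11 h 32 min; less 30 min break → 11 h 2 min
Total: 10 h 25 min + 4 h 15 min + 9 h 42 min + 11 h 2 min = 35 h 24 min.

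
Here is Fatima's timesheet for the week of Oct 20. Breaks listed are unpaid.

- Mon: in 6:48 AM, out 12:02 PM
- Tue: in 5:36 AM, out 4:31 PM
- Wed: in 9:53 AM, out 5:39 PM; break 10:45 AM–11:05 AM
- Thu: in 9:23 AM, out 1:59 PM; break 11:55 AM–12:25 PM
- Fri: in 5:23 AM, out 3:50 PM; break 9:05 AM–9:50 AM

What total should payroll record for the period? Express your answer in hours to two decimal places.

37.38 hours

Mon: 6:48 AM–12:02 PM = 5 h 14 min
Tue: 5:36 AM–4:31 PM = 10 h 55 min
Wed: 9:53 AM–5:39 PM = 7 h 46 min; less 20 min break → 7 h 26 min
Thu: 9:23 AM–1:59 PM = 4 h 36 min; less 30 min break → 4 h 6 min
Fri: 5:23 AM–3:50 PM = 10 h 27 min; less 45 min break → 9 h 42 min
Total: 5 h 14 min + 10 h 55 min + 7 h 26 min + 4 h 6 min + 9 h 42 min = 37 h 23 min.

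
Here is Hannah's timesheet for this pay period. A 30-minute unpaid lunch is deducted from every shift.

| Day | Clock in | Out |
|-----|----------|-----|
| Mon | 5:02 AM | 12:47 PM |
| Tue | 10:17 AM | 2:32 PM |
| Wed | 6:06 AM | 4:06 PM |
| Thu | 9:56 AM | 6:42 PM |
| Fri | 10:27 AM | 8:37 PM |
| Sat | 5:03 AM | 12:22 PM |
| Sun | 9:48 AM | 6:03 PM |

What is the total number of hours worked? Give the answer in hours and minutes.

Mon: 5:02 AM–12:47 PM = 7 h 45 min; less 30 min break → 7 h 15 min
Tue: 10:17 AM–2:32 PM = 4 h 15 min; less 30 min break → 3 h 45 min
Wed: 6:06 AM–4:06 PM = 10 h 0 min; less 30 min break → 9 h 30 min
Thu: 9:56 AM–6:42 PM = 8 h 46 min; less 30 min break → 8 h 16 min
Fri: 10:27 AM–8:37 PM = 10 h 10 min; less 30 min break → 9 h 40 min
Sat: 5:03 AM–12:22 PM = 7 h 19 min; less 30 min break → 6 h 49 min
Sun: 9:48 AM–6:03 PM = 8 h 15 min; less 30 min break → 7 h 45 min
Total: 7 h 15 min + 3 h 45 min + 9 h 30 min + 8 h 16 min + 9 h 40 min + 6 h 49 min + 7 h 45 min = 53 h 0 min.

53 h 0 min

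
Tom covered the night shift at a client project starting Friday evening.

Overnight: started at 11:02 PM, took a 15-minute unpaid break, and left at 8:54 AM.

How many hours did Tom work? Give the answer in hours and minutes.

9 h 37 min

Overnight: 11:02 PM → midnight = 0 h 58 min; midnight → 8:54 AM = 8 h 54 min; span 9 h 52 min; less 15 min break → 9 h 37 min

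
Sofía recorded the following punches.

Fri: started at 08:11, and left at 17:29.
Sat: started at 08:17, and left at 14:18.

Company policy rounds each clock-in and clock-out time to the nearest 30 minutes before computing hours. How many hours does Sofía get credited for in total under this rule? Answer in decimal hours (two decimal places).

15.50 hours

Fri: in 08:11→08:00, out 17:29→17:30; 9 h 30 min
Sat: in 08:17→08:30, out 14:18→14:30; 6 h 0 min
Total credited: 15 h 30 min.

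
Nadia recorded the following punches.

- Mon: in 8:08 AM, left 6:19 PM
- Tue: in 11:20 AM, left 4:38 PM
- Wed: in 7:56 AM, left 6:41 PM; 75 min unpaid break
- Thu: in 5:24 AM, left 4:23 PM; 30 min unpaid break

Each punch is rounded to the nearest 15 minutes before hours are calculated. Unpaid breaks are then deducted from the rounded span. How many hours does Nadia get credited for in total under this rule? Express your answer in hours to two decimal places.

35.50 hours

Mon: in 8:08 AM→8:15 AM, out 6:19 PM→6:15 PM; 10 h 0 min
Tue: in 11:20 AM→11:15 AM, out 4:38 PM→4:45 PM; 5 h 30 min
Wed: in 7:56 AM→8:00 AM, out 6:41 PM→6:45 PM; 10 h 45 min − 75 min = 9 h 30 min
Thu: in 5:24 AM→5:30 AM, out 4:23 PM→4:30 PM; 11 h 0 min − 30 min = 10 h 30 min
Total credited: 35 h 30 min.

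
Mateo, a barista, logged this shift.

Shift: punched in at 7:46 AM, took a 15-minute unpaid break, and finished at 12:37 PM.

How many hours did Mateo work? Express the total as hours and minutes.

4 h 36 min

Shift: 7:46 AM–12:37 PM = 4 h 51 min; less 15 min break → 4 h 36 min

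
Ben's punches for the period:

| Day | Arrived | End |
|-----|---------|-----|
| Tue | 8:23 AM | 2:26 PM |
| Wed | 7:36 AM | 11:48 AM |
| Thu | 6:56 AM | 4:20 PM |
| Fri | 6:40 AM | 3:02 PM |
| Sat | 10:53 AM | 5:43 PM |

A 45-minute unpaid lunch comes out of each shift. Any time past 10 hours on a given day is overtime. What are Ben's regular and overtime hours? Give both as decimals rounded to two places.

Tue: 8:23 AM–2:26 PM = 6 h 3 min; less 45 min break → 5 h 18 min
Wed: 7:36 AM–11:48 AM = 4 h 12 min; less 45 min break → 3 h 27 min
Thu: 6:56 AM–4:20 PM = 9 h 24 min; less 45 min break → 8 h 39 min
Fri: 6:40 AM–3:02 PM = 8 h 22 min; less 45 min break → 7 h 37 min
Sat: 10:53 AM–5:43 PM = 6 h 50 min; less 45 min break → 6 h 5 min
Tue reg 5 h 18 min / OT 0 h 0 min; Wed reg 3 h 27 min / OT 0 h 0 min; Thu reg 8 h 39 min / OT 0 h 0 min; Fri reg 7 h 37 min / OT 0 h 0 min; Sat reg 6 h 5 min / OT 0 h 0 min.
Totals: regular 31 h 6 min, overtime 0 h 0 min.

Regular 31.10 hours, overtime 0.00 hours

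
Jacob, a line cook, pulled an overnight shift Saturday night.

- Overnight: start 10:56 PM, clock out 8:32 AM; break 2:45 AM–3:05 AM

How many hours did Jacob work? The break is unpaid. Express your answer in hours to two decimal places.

Overnight: 10:56 PM → midnight = 1 h 4 min; midnight → 8:32 AM = 8 h 32 min; span 9 h 36 min; less 20 min break → 9 h 16 min

9.27 hours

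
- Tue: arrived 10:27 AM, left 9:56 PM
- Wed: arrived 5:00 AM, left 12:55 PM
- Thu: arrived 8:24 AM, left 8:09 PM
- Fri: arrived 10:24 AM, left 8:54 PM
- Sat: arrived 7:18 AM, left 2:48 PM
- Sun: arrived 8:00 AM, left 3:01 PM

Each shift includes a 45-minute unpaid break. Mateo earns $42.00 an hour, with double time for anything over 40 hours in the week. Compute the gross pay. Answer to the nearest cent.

Tue: 10:27 AM–9:56 PM = 11 h 29 min; less 45 min break → 10 h 44 min
Wed: 5:00 AM–12:55 PM = 7 h 55 min; less 45 min break → 7 h 10 min
Thu: 8:24 AM–8:09 PM = 11 h 45 min; less 45 min break → 11 h 0 min
Fri: 10:24 AM–8:54 PM = 10 h 30 min; less 45 min break → 9 h 45 min
Sat: 7:18 AM–2:48 PM = 7 h 30 min; less 45 min break → 6 h 45 min
Sun: 8:00 AM–3:01 PM = 7 h 1 min; less 45 min break → 6 h 16 min
Total worked: 51 h 40 min = 3100 min.
Regular 40 h 0 min = 2400 min at $42.00/h; overtime 11 h 40 min = 700 min at $84.00/h.
Pay = (2400 × $42.00 + 700 × $84.00) ÷ 60 = $2660.00.

$2660.00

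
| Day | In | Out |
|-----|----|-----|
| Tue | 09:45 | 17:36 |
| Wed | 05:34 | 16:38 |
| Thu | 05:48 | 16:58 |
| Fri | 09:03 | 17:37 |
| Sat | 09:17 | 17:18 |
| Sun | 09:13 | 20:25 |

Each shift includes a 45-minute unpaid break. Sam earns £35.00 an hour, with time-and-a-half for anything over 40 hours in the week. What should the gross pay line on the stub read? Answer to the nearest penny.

£2101.75

Tue: 09:45–17:36 = 7 h 51 min; less 45 min break → 7 h 6 min
Wed: 05:34–16:38 = 11 h 4 min; less 45 min break → 10 h 19 min
Thu: 05:48–16:58 = 11 h 10 min; less 45 min break → 10 h 25 min
Fri: 09:03–17:37 = 8 h 34 min; less 45 min break → 7 h 49 min
Sat: 09:17–17:18 = 8 h 1 min; less 45 min break → 7 h 16 min
Sun: 09:13–20:25 = 11 h 12 min; less 45 min break → 10 h 27 min
Total worked: 53 h 22 min = 3202 min.
Regular 40 h 0 min = 2400 min at £35.00/h; overtime 13 h 22 min = 802 min at £52.50/h.
Pay = (2400 × £35.00 + 802 × £52.50) ÷ 60 = £2101.75.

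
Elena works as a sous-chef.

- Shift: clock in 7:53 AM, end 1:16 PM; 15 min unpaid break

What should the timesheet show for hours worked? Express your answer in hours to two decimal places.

Shift: 7:53 AM–1:16 PM = 5 h 23 min; less 15 min break → 5 h 8 min

5.13 hours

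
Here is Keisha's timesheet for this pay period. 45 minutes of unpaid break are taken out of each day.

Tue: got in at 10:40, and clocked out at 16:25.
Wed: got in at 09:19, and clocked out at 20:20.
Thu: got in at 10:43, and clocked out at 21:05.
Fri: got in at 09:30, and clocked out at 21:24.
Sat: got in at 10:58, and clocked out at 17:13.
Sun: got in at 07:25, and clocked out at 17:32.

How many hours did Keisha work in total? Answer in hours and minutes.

50 h 54 min

Tue: 10:40–16:25 = 5 h 45 min; less 45 min break → 5 h 0 min
Wed: 09:19–20:20 = 11 h 1 min; less 45 min break → 10 h 16 min
Thu: 10:43–21:05 = 10 h 22 min; less 45 min break → 9 h 37 min
Fri: 09:30–21:24 = 11 h 54 min; less 45 min break → 11 h 9 min
Sat: 10:58–17:13 = 6 h 15 min; less 45 min break → 5 h 30 min
Sun: 07:25–17:32 = 10 h 7 min; less 45 min break → 9 h 22 min
Total: 5 h 0 min + 10 h 16 min + 9 h 37 min + 11 h 9 min + 5 h 30 min + 9 h 22 min = 50 h 54 min.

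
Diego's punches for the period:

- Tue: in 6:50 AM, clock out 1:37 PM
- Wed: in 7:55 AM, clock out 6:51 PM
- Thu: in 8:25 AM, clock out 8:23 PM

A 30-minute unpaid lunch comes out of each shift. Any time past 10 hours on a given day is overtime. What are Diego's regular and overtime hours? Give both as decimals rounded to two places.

Tue: 6:50 AM–1:37 PM = 6 h 47 min; less 30 min break → 6 h 17 min
Wed: 7:55 AM–6:51 PM = 10 h 56 min; less 30 min break → 10 h 26 min
Thu: 8:25 AM–8:23 PM = 11 h 58 min; less 30 min break → 11 h 28 min
Tue reg 6 h 17 min / OT 0 h 0 min; Wed reg 10 h 0 min / OT 0 h 26 min; Thu reg 10 h 0 min / OT 1 h 28 min.
Totals: regular 26 h 17 min, overtime 1 h 54 min.

Regular 26.28 hours, overtime 1.90 hours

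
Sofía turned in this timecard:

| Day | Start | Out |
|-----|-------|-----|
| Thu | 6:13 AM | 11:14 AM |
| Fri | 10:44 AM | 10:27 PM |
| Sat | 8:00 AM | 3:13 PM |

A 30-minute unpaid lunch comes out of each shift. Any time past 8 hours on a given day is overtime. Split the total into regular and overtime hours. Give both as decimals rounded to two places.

Regular 19.23 hours, overtime 3.22 hours

Thu: 6:13 AM–11:14 AM = 5 h 1 min; less 30 min break → 4 h 31 min
Fri: 10:44 AM–10:27 PM = 11 h 43 min; less 30 min break → 11 h 13 min
Sat: 8:00 AM–3:13 PM = 7 h 13 min; less 30 min break → 6 h 43 min
Thu reg 4 h 31 min / OT 0 h 0 min; Fri reg 8 h 0 min / OT 3 h 13 min; Sat reg 6 h 43 min / OT 0 h 0 min.
Totals: regular 19 h 14 min, overtime 3 h 13 min.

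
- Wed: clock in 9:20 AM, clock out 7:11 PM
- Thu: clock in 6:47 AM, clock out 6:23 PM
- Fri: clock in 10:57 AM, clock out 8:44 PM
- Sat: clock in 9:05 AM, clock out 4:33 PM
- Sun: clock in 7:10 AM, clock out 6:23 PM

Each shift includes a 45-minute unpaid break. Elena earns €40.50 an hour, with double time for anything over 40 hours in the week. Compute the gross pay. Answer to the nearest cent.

€2119.50

Wed: 9:20 AM–7:11 PM = 9 h 51 min; less 45 min break → 9 h 6 min
Thu: 6:47 AM–6:23 PM = 11 h 36 min; less 45 min break → 10 h 51 min
Fri: 10:57 AM–8:44 PM = 9 h 47 min; less 45 min break → 9 h 2 min
Sat: 9:05 AM–4:33 PM = 7 h 28 min; less 45 min break → 6 h 43 min
Sun: 7:10 AM–6:23 PM = 11 h 13 min; less 45 min break → 10 h 28 min
Total worked: 46 h 10 min = 2770 min.
Regular 40 h 0 min = 2400 min at €40.50/h; overtime 6 h 10 min = 370 min at €81.00/h.
Pay = (2400 × €40.50 + 370 × €81.00) ÷ 60 = €2119.50.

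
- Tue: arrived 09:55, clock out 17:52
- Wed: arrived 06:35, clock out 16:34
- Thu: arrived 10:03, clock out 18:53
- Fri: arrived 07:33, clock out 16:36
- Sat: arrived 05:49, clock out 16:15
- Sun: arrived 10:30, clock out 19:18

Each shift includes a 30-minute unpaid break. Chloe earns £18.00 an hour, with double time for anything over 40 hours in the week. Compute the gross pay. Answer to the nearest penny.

Tue: 09:55–17:52 = 7 h 57 min; less 30 min break → 7 h 27 min
Wed: 06:35–16:34 = 9 h 59 min; less 30 min break → 9 h 29 min
Thu: 10:03–18:53 = 8 h 50 min; less 30 min break → 8 h 20 min
Fri: 07:33–16:36 = 9 h 3 min; less 30 min break → 8 h 33 min
Sat: 05:49–16:15 = 10 h 26 min; less 30 min break → 9 h 56 min
Sun: 10:30–19:18 = 8 h 48 min; less 30 min break → 8 h 18 min
Total worked: 52 h 3 min = 3123 min.
Regular 40 h 0 min = 2400 min at £18.00/h; overtime 12 h 3 min = 723 min at £36.00/h.
Pay = (2400 × £18.00 + 723 × £36.00) ÷ 60 = £1153.80.

£1153.80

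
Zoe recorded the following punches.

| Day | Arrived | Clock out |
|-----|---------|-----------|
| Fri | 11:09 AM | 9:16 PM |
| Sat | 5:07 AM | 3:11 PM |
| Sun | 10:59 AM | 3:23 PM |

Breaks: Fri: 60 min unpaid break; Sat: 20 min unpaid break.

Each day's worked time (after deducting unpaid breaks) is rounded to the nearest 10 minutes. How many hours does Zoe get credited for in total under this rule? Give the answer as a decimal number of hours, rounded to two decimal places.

23.17 hours

Fri: 11:09 AM–9:16 PM = 10 h 7 min − 60 min = 9 h 7 min → rounds to 9 h 10 min
Sat: 5:07 AM–3:11 PM = 10 h 4 min − 20 min = 9 h 44 min → rounds to 9 h 40 min
Sun: 10:59 AM–3:23 PM = 4 h 24 min → rounds to 4 h 20 min
Total credited: 23 h 10 min.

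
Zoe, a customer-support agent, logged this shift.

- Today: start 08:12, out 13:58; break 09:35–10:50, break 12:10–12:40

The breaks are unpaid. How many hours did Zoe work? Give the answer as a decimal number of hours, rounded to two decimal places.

Today: 08:12–13:58 = 5 h 46 min; less 105 min break → 4 h 1 min

4.02 hours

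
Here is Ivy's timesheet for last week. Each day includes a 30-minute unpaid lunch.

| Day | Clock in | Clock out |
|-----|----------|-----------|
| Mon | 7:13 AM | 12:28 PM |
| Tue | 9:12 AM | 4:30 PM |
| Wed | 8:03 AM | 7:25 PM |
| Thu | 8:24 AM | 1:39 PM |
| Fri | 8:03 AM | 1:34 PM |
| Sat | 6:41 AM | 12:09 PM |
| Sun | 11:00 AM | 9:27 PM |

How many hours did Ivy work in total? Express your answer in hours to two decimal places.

Mon: 7:13 AM–12:28 PM = 5 h 15 min; less 30 min break → 4 h 45 min
Tue: 9:12 AM–4:30 PM = 7 h 18 min; less 30 min break → 6 h 48 min
Wed: 8:03 AM–7:25 PM = 11 h 22 min; less 30 min break → 10 h 52 min
Thu: 8:24 AM–1:39 PM = 5 h 15 min; less 30 min break → 4 h 45 min
Fri: 8:03 AM–1:34 PM = 5 h 31 min; less 30 min break → 5 h 1 min
Sat: 6:41 AM–12:09 PM = 5 h 28 min; less 30 min break → 4 h 58 min
Sun: 11:00 AM–9:27 PM = 10 h 27 min; less 30 min break → 9 h 57 min
Total: 4 h 45 min + 6 h 48 min + 10 h 52 min + 4 h 45 min + 5 h 1 min + 4 h 58 min + 9 h 57 min = 47 h 6 min.

47.10 hours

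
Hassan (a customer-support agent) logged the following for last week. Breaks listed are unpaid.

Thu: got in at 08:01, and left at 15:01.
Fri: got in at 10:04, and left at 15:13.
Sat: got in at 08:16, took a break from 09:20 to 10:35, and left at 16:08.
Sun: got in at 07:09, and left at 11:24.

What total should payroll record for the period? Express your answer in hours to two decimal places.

23.02 hours

Thu: 08:01–15:01 = 7 h 0 min
Fri: 10:04–15:13 = 5 h 9 min
Sat: 08:16–16:08 = 7 h 52 min; less 75 min break → 6 h 37 min
Sun: 07:09–11:24 = 4 h 15 min
Total: 7 h 0 min + 5 h 9 min + 6 h 37 min + 4 h 15 min = 23 h 1 min.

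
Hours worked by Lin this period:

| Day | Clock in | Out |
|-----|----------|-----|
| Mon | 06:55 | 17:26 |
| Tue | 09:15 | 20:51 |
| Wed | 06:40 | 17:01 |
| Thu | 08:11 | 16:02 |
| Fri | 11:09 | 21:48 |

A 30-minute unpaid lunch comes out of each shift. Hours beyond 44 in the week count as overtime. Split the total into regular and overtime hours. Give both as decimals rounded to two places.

Regular 44.00 hours, overtime 4.47 hours

Mon: 06:55–17:26 = 10 h 31 min; less 30 min break → 10 h 1 min
Tue: 09:15–20:51 = 11 h 36 min; less 30 min break → 11 h 6 min
Wed: 06:40–17:01 = 10 h 21 min; less 30 min break → 9 h 51 min
Thu: 08:11–16:02 = 7 h 51 min; less 30 min break → 7 h 21 min
Fri: 11:09–21:48 = 10 h 39 min; less 30 min break → 10 h 9 min
Total worked: 48 h 28 min = 48.47 h.
Threshold 44 h → overtime 4 h 28 min, regular 44 h 0 min.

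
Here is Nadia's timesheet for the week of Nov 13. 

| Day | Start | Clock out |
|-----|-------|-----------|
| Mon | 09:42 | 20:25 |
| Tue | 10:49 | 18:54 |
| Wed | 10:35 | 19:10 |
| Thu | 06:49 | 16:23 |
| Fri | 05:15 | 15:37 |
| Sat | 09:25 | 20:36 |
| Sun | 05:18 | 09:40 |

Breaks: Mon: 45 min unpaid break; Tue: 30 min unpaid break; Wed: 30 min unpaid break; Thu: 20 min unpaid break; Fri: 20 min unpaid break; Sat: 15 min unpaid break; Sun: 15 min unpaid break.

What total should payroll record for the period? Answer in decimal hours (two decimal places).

Mon: 09:42–20:25 = 10 h 43 min; less 45 min break → 9 h 58 min
Tue: 10:49–18:54 = 8 h 5 min; less 30 min break → 7 h 35 min
Wed: 10:35–19:10 = 8 h 35 min; less 30 min break → 8 h 5 min
Thu: 06:49–16:23 = 9 h 34 min; less 20 min break → 9 h 14 min
Fri: 05:15–15:37 = 10 h 22 min; less 20 min break → 10 h 2 min
Sat: 09:25–20:36 = 11 h 11 min; less 15 min break → 10 h 56 min
Sun: 05:18–09:40 = 4 h 22 min; less 15 min break → 4 h 7 min
Total: 9 h 58 min + 7 h 35 min + 8 h 5 min + 9 h 14 min + 10 h 2 min + 10 h 56 min + 4 h 7 min = 59 h 57 min.

59.95 hours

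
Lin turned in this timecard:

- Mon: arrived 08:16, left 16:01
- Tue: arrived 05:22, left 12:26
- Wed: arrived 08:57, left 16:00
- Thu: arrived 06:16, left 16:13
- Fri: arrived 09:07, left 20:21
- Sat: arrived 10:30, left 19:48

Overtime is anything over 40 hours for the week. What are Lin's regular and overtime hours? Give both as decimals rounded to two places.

Mon: 08:16–16:01 = 7 h 45 min
Tue: 05:22–12:26 = 7 h 4 min
Wed: 08:57–16:00 = 7 h 3 min
Thu: 06:16–16:13 = 9 h 57 min
Fri: 09:07–20:21 = 11 h 14 min
Sat: 10:30–19:48 = 9 h 18 min
Total worked: 52 h 21 min = 52.35 h.
Threshold 40 h → overtime 12 h 21 min, regular 40 h 0 min.

Regular 40.00 hours, overtime 12.35 hours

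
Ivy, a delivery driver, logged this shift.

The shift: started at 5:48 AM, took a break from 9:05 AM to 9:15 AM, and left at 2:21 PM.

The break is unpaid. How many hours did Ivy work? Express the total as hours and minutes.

The shift: 5:48 AM–2:21 PM = 8 h 33 min; less 10 min break → 8 h 23 min

8 h 23 min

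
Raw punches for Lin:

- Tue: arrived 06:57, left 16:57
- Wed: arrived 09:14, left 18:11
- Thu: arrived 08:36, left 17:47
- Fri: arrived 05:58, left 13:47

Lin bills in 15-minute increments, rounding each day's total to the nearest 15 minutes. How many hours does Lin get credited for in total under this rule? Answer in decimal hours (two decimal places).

Tue: 06:57–16:57 = 10 h 0 min → rounds to 10 h 0 min
Wed: 09:14–18:11 = 8 h 57 min → rounds to 9 h 0 min
Thu: 08:36–17:47 = 9 h 11 min → rounds to 9 h 15 min
Fri: 05:58–13:47 = 7 h 49 min → rounds to 7 h 45 min
Total credited: 36 h 0 min.

36.00 hours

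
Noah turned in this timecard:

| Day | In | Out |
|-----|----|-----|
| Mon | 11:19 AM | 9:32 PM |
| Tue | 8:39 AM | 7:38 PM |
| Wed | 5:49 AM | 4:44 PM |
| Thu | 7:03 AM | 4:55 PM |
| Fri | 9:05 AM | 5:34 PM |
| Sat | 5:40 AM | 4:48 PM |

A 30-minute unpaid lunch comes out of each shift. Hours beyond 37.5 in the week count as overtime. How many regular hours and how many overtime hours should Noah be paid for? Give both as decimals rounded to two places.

Regular 37.50 hours, overtime 21.10 hours

Mon: 11:19 AM–9:32 PM = 10 h 13 min; less 30 min break → 9 h 43 min
Tue: 8:39 AM–7:38 PM = 10 h 59 min; less 30 min break → 10 h 29 min
Wed: 5:49 AM–4:44 PM = 10 h 55 min; less 30 min break → 10 h 25 min
Thu: 7:03 AM–4:55 PM = 9 h 52 min; less 30 min break → 9 h 22 min
Fri: 9:05 AM–5:34 PM = 8 h 29 min; less 30 min break → 7 h 59 min
Sat: 5:40 AM–4:48 PM = 11 h 8 min; less 30 min break → 10 h 38 min
Total worked: 58 h 36 min = 58.60 h.
Threshold 37.5 h → overtime 21 h 6 min, regular 37 h 30 min.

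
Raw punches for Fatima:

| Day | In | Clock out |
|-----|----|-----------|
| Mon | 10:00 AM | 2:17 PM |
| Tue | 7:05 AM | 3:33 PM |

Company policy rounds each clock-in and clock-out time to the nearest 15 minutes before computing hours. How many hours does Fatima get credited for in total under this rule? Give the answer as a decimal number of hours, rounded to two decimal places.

12.75 hours

Mon: in 10:00 AM→10:00 AM, out 2:17 PM→2:15 PM; 4 h 15 min
Tue: in 7:05 AM→7:00 AM, out 3:33 PM→3:30 PM; 8 h 30 min
Total credited: 12 h 45 min.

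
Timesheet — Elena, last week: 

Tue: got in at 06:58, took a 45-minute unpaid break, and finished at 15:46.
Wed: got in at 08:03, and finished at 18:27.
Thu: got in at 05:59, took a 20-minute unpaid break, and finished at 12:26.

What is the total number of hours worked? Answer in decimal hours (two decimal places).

24.57 hours

Tue: 06:58–15:46 = 8 h 48 min; less 45 min break → 8 h 3 min
Wed: 08:03–18:27 = 10 h 24 min
Thu: 05:59–12:26 = 6 h 27 min; less 20 min break → 6 h 7 min
Total: 8 h 3 min + 10 h 24 min + 6 h 7 min = 24 h 34 min.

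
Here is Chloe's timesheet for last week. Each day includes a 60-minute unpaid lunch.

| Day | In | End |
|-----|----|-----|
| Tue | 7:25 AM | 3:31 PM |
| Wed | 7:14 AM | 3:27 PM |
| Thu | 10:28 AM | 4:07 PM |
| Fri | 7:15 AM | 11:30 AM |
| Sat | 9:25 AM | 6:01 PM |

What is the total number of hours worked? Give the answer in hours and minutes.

29 h 49 min

Tue: 7:25 AM–3:31 PM = 8 h 6 min; less 60 min break → 7 h 6 min
Wed: 7:14 AM–3:27 PM = 8 h 13 min; less 60 min break → 7 h 13 min
Thu: 10:28 AM–4:07 PM = 5 h 39 min; less 60 min break → 4 h 39 min
Fri: 7:15 AM–11:30 AM = 4 h 15 min; less 60 min break → 3 h 15 min
Sat: 9:25 AM–6:01 PM = 8 h 36 min; less 60 min break → 7 h 36 min
Total: 7 h 6 min + 7 h 13 min + 4 h 39 min + 3 h 15 min + 7 h 36 min = 29 h 49 min.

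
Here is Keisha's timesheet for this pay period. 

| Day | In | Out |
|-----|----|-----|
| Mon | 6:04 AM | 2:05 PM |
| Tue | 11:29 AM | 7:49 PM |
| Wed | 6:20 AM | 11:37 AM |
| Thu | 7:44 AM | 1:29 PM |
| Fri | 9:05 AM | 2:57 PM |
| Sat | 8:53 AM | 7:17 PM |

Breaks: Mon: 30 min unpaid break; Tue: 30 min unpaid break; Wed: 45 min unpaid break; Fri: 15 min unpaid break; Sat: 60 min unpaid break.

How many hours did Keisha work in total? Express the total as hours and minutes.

40 h 39 min

Mon: 6:04 AM–2:05 PM = 8 h 1 min; less 30 min break → 7 h 31 min
Tue: 11:29 AM–7:49 PM = 8 h 20 min; less 30 min break → 7 h 50 min
Wed: 6:20 AM–11:37 AM = 5 h 17 min; less 45 min break → 4 h 32 min
Thu: 7:44 AM–1:29 PM = 5 h 45 min
Fri: 9:05 AM–2:57 PM = 5 h 52 min; less 15 min break → 5 h 37 min
Sat: 8:53 AM–7:17 PM = 10 h 24 min; less 60 min break → 9 h 24 min
Total: 7 h 31 min + 7 h 50 min + 4 h 32 min + 5 h 45 min + 5 h 37 min + 9 h 24 min = 40 h 39 min.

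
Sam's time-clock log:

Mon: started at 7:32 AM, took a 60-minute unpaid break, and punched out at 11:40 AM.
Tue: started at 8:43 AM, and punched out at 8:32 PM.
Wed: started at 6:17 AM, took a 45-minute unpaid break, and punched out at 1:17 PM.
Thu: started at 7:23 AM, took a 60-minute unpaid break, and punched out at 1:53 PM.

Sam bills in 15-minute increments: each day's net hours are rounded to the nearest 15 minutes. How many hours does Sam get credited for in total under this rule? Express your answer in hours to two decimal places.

26.75 hours

Mon: 7:32 AM–11:40 AM = 4 h 8 min − 60 min = 3 h 8 min → rounds to 3 h 15 min
Tue: 8:43 AM–8:32 PM = 11 h 49 min → rounds to 11 h 45 min
Wed: 6:17 AM–1:17 PM = 7 h 0 min − 45 min = 6 h 15 min → rounds to 6 h 15 min
Thu: 7:23 AM–1:53 PM = 6 h 30 min − 60 min = 5 h 30 min → rounds to 5 h 30 min
Total credited: 26 h 45 min.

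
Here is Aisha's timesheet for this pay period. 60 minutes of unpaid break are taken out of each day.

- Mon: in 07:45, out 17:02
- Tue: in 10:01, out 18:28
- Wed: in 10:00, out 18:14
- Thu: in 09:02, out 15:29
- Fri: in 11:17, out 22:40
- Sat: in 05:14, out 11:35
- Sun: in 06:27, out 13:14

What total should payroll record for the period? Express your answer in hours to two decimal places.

Mon: 07:45–17:02 = 9 h 17 min; less 60 min break → 8 h 17 min
Tue: 10:01–18:28 = 8 h 27 min; less 60 min break → 7 h 27 min
Wed: 10:00–18:14 = 8 h 14 min; less 60 min break → 7 h 14 min
Thu: 09:02–15:29 = 6 h 27 min; less 60 min break → 5 h 27 min
Fri: 11:17–22:40 = 11 h 23 min; less 60 min break → 10 h 23 min
Sat: 05:14–11:35 = 6 h 21 min; less 60 min break → 5 h 21 min
Sun: 06:27–13:14 = 6 h 47 min; less 60 min break → 5 h 47 min
Total: 8 h 17 min + 7 h 27 min + 7 h 14 min + 5 h 27 min + 10 h 23 min + 5 h 21 min + 5 h 47 min = 49 h 56 min.

49.93 hours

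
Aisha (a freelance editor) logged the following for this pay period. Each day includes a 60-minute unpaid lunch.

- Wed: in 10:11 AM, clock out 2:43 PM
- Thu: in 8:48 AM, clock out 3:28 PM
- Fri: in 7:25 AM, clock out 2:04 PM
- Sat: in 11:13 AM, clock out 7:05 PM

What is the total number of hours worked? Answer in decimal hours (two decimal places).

Wed: 10:11 AM–2:43 PM = 4 h 32 min; less 60 min break → 3 h 32 min
Thu: 8:48 AM–3:28 PM = 6 h 40 min; less 60 min break → 5 h 40 min
Fri: 7:25 AM–2:04 PM = 6 h 39 min; less 60 min break → 5 h 39 min
Sat: 11:13 AM–7:05 PM = 7 h 52 min; less 60 min break → 6 h 52 min
Total: 3 h 32 min + 5 h 40 min + 5 h 39 min + 6 h 52 min = 21 h 43 min.

21.72 hours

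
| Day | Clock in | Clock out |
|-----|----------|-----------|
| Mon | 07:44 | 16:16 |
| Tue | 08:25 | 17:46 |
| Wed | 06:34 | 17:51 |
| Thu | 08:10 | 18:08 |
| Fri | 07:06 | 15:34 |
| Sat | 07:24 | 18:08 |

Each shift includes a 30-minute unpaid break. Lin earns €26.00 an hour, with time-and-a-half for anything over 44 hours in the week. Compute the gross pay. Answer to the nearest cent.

Mon: 07:44–16:16 = 8 h 32 min; less 30 min break → 8 h 2 min
Tue: 08:25–17:46 = 9 h 21 min; less 30 min break → 8 h 51 min
Wed: 06:34–17:51 = 11 h 17 min; less 30 min break → 10 h 47 min
Thu: 08:10–18:08 = 9 h 58 min; less 30 min break → 9 h 28 min
Fri: 07:06–15:34 = 8 h 28 min; less 30 min break → 7 h 58 min
Sat: 07:24–18:08 = 10 h 44 min; less 30 min break → 10 h 14 min
Total worked: 55 h 20 min = 3320 min.
Regular 44 h 0 min = 2640 min at €26.00/h; overtime 11 h 20 min = 680 min at €39.00/h.
Pay = (2640 × €26.00 + 680 × €39.00) ÷ 60 = €1586.00.

€1586.00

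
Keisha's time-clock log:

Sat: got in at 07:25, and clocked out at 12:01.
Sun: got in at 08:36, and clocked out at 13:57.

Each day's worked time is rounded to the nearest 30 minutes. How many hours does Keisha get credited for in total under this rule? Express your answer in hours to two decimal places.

10.00 hours

Sat: 07:25–12:01 = 4 h 36 min → rounds to 4 h 30 min
Sun: 08:36–13:57 = 5 h 21 min → rounds to 5 h 30 min
Total credited: 10 h 0 min.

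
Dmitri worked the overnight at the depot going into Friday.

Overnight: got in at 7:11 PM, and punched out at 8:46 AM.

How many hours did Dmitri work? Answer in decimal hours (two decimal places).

Overnight: 7:11 PM → midnight = 4 h 49 min; midnight → 8:46 AM = 8 h 46 min; span 13 h 35 min

13.58 hours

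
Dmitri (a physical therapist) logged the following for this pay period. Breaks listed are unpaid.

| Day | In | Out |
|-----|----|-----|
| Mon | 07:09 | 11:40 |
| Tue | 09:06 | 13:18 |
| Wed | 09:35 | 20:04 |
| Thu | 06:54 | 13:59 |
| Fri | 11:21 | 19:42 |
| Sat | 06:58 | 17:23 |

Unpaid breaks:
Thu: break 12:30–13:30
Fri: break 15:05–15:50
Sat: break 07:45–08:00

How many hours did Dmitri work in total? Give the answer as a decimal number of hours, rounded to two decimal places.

Mon: 07:09–11:40 = 4 h 31 min
Tue: 09:06–13:18 = 4 h 12 min
Wed: 09:35–20:04 = 10 h 29 min
Thu: 06:54–13:59 = 7 h 5 min; less 60 min break → 6 h 5 min
Fri: 11:21–19:42 = 8 h 21 min; less 45 min break → 7 h 36 min
Sat: 06:58–17:23 = 10 h 25 min; less 15 min break → 10 h 10 min
Total: 4 h 31 min + 4 h 12 min + 10 h 29 min + 6 h 5 min + 7 h 36 min + 10 h 10 min = 43 h 3 min.

43.05 hours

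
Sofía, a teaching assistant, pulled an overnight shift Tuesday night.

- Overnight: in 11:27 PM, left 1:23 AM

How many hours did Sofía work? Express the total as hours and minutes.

1 h 56 min

Overnight: 11:27 PM → midnight = 0 h 33 min; midnight → 1:23 AM = 1 h 23 min; span 1 h 56 min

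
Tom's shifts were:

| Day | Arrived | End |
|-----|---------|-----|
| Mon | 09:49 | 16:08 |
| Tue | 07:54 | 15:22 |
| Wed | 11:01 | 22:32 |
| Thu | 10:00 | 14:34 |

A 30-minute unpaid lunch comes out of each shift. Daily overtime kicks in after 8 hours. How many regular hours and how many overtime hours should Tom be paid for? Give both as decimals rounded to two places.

Regular 24.85 hours, overtime 3.02 hours

Mon: 09:49–16:08 = 6 h 19 min; less 30 min break → 5 h 49 min
Tue: 07:54–15:22 = 7 h 28 min; less 30 min break → 6 h 58 min
Wed: 11:01–22:32 = 11 h 31 min; less 30 min break → 11 h 1 min
Thu: 10:00–14:34 = 4 h 34 min; less 30 min break → 4 h 4 min
Mon reg 5 h 49 min / OT 0 h 0 min; Tue reg 6 h 58 min / OT 0 h 0 min; Wed reg 8 h 0 min / OT 3 h 1 min; Thu reg 4 h 4 min / OT 0 h 0 min.
Totals: regular 24 h 51 min, overtime 3 h 1 min.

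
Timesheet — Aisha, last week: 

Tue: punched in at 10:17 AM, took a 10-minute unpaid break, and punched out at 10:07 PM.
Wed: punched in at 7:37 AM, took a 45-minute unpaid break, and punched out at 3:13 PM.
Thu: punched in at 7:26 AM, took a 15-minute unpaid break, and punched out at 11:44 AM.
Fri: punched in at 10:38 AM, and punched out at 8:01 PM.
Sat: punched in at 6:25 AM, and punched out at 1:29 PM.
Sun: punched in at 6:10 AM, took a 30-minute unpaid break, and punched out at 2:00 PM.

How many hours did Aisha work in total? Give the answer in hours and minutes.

46 h 21 min

Tue: 10:17 AM–10:07 PM = 11 h 50 min; less 10 min break → 11 h 40 min
Wed: 7:37 AM–3:13 PM = 7 h 36 min; less 45 min break → 6 h 51 min
Thu: 7:26 AM–11:44 AM = 4 h 18 min; less 15 min break → 4 h 3 min
Fri: 10:38 AM–8:01 PM = 9 h 23 min
Sat: 6:25 AM–1:29 PM = 7 h 4 min
Sun: 6:10 AM–2:00 PM = 7 h 50 min; less 30 min break → 7 h 20 min
Total: 11 h 40 min + 6 h 51 min + 4 h 3 min + 9 h 23 min + 7 h 4 min + 7 h 20 min = 46 h 21 min.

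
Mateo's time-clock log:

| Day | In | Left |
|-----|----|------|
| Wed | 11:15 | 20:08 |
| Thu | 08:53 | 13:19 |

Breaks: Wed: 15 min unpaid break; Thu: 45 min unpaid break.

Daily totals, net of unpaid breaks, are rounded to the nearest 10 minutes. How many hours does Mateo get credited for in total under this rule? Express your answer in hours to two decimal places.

Wed: 11:15–20:08 = 8 h 53 min − 15 min = 8 h 38 min → rounds to 8 h 40 min
Thu: 08:53–13:19 = 4 h 26 min − 45 min = 3 h 41 min → rounds to 3 h 40 min
Total credited: 12 h 20 min.

12.33 hours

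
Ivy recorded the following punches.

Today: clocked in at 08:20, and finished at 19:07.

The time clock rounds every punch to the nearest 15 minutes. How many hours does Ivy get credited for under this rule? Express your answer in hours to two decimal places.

10.75 hours

Today: in 08:20→08:15, out 19:07→19:00; 10 h 45 min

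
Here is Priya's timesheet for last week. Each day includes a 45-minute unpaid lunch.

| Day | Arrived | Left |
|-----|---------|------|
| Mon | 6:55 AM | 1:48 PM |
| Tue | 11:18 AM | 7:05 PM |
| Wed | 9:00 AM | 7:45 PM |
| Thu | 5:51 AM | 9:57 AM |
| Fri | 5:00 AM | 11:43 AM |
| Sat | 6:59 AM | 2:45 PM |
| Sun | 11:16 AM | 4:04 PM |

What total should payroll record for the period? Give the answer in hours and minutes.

43 h 33 min

Mon: 6:55 AM–1:48 PM = 6 h 53 min; less 45 min break → 6 h 8 min
Tue: 11:18 AM–7:05 PM = 7 h 47 min; less 45 min break → 7 h 2 min
Wed: 9:00 AM–7:45 PM = 10 h 45 min; less 45 min break → 10 h 0 min
Thu: 5:51 AM–9:57 AM = 4 h 6 min; less 45 min break → 3 h 21 min
Fri: 5:00 AM–11:43 AM = 6 h 43 min; less 45 min break → 5 h 58 min
Sat: 6:59 AM–2:45 PM = 7 h 46 min; less 45 min break → 7 h 1 min
Sun: 11:16 AM–4:04 PM = 4 h 48 min; less 45 min break → 4 h 3 min
Total: 6 h 8 min + 7 h 2 min + 10 h 0 min + 3 h 21 min + 5 h 58 min + 7 h 1 min + 4 h 3 min = 43 h 33 min.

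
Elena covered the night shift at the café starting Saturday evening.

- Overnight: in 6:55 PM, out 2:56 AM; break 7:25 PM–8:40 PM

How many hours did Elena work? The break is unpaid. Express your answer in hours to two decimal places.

6.77 hours

Overnight: 6:55 PM → midnight = 5 h 5 min; midnight → 2:56 AM = 2 h 56 min; span 8 h 1 min; less 75 min break → 6 h 46 min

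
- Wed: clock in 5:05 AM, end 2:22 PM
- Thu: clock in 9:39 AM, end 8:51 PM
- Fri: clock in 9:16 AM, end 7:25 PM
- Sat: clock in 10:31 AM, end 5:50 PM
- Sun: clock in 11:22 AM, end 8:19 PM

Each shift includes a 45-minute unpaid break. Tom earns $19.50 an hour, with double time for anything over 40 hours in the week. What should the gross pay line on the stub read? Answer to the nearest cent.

Wed: 5:05 AM–2:22 PM = 9 h 17 min; less 45 min break → 8 h 32 min
Thu: 9:39 AM–8:51 PM = 11 h 12 min; less 45 min break → 10 h 27 min
Fri: 9:16 AM–7:25 PM = 10 h 9 min; less 45 min break → 9 h 24 min
Sat: 10:31 AM–5:50 PM = 7 h 19 min; less 45 min break → 6 h 34 min
Sun: 11:22 AM–8:19 PM = 8 h 57 min; less 45 min break → 8 h 12 min
Total worked: 43 h 9 min = 2589 min.
Regular 40 h 0 min = 2400 min at $19.50/h; overtime 3 h 9 min = 189 min at $39.00/h.
Pay = (2400 × $19.50 + 189 × $39.00) ÷ 60 = $902.85.

$902.85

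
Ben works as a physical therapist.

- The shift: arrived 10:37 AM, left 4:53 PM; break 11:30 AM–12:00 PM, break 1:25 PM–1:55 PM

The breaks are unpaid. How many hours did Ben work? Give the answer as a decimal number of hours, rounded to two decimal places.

5.27 hours

The shift: 10:37 AM–4:53 PM = 6 h 16 min; less 60 min break → 5 h 16 min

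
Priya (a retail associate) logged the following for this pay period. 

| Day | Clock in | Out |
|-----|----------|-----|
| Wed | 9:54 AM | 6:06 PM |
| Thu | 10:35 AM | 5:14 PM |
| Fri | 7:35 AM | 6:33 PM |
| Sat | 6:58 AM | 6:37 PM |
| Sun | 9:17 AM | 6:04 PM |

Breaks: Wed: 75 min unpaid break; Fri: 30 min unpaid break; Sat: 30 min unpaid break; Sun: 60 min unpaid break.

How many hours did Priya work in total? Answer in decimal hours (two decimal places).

43.00 hours

Wed: 9:54 AM–6:06 PM = 8 h 12 min; less 75 min break → 6 h 57 min
Thu: 10:35 AM–5:14 PM = 6 h 39 min
Fri: 7:35 AM–6:33 PM = 10 h 58 min; less 30 min break → 10 h 28 min
Sat: 6:58 AM–6:37 PM = 11 h 39 min; less 30 min break → 11 h 9 min
Sun: 9:17 AM–6:04 PM = 8 h 47 min; less 60 min break → 7 h 47 min
Total: 6 h 57 min + 6 h 39 min + 10 h 28 min + 11 h 9 min + 7 h 47 min = 43 h 0 min.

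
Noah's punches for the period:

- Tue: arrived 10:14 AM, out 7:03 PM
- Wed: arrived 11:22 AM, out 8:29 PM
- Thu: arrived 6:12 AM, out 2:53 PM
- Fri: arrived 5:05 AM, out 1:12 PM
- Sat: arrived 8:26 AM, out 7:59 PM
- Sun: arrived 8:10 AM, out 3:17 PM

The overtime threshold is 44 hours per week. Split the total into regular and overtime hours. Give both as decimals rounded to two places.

Tue: 10:14 AM–7:03 PM = 8 h 49 min
Wed: 11:22 AM–8:29 PM = 9 h 7 min
Thu: 6:12 AM–2:53 PM = 8 h 41 min
Fri: 5:05 AM–1:12 PM = 8 h 7 min
Sat: 8:26 AM–7:59 PM = 11 h 33 min
Sun: 8:10 AM–3:17 PM = 7 h 7 min
Total worked: 53 h 24 min = 53.40 h.
Threshold 44 h → overtime 9 h 24 min, regular 44 h 0 min.

Regular 44.00 hours, overtime 9.40 hours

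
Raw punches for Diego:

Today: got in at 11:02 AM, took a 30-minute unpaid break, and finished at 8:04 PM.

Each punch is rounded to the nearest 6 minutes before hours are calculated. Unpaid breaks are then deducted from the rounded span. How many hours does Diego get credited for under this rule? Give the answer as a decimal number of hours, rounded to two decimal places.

8.60 hours

Today: in 11:02 AM→11:00 AM, out 8:04 PM→8:06 PM; 9 h 6 min − 30 min = 8 h 36 min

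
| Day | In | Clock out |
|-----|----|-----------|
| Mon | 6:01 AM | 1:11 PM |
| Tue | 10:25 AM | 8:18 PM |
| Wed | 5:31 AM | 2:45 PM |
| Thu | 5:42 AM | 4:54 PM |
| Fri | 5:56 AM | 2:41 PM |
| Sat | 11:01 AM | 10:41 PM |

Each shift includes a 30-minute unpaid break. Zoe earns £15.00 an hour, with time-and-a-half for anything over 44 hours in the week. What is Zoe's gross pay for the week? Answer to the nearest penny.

Mon: 6:01 AM–1:11 PM = 7 h 10 min; less 30 min break → 6 h 40 min
Tue: 10:25 AM–8:18 PM = 9 h 53 min; less 30 min break → 9 h 23 min
Wed: 5:31 AM–2:45 PM = 9 h 14 min; less 30 min break → 8 h 44 min
Thu: 5:42 AM–4:54 PM = 11 h 12 min; less 30 min break → 10 h 42 min
Fri: 5:56 AM–2:41 PM = 8 h 45 min; less 30 min break → 8 h 15 min
Sat: 11:01 AM–10:41 PM = 11 h 40 min; less 30 min break → 11 h 10 min
Total worked: 54 h 54 min = 3294 min.
Regular 44 h 0 min = 2640 min at £15.00/h; overtime 10 h 54 min = 654 min at £22.50/h.
Pay = (2640 × £15.00 + 654 × £22.50) ÷ 60 = £905.25.

£905.25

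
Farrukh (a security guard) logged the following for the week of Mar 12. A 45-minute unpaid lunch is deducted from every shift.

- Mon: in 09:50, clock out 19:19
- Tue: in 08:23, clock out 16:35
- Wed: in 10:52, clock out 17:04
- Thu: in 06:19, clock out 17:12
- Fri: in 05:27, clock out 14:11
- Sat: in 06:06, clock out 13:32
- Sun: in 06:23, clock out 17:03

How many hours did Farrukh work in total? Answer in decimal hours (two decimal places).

Mon: 09:50–19:19 = 9 h 29 min; less 45 min break → 8 h 44 min
Tue: 08:23–16:35 = 8 h 12 min; less 45 min break → 7 h 27 min
Wed: 10:52–17:04 = 6 h 12 min; less 45 min break → 5 h 27 min
Thu: 06:19–17:12 = 10 h 53 min; less 45 min break → 10 h 8 min
Fri: 05:27–14:11 = 8 h 44 min; less 45 min break → 7 h 59 min
Sat: 06:06–13:32 = 7 h 26 min; less 45 min break → 6 h 41 min
Sun: 06:23–17:03 = 10 h 40 min; less 45 min break → 9 h 55 min
Total: 8 h 44 min + 7 h 27 min + 5 h 27 min + 10 h 8 min + 7 h 59 min + 6 h 41 min + 9 h 55 min = 56 h 21 min.

56.35 hours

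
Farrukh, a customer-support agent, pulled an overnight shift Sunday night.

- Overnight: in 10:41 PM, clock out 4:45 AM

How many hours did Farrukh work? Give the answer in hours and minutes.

6 h 4 min

Overnight: 10:41 PM → midnight = 1 h 19 min; midnight → 4:45 AM = 4 h 45 min; span 6 h 4 min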